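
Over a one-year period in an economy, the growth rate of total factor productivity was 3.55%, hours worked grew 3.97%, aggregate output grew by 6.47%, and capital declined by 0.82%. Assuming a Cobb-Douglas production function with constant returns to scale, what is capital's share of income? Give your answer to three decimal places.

gY = gA + α·gK + (1−α)·gL, so gY − gA − gL = α(gK − gL).
6.47 − 3.55 − 3.97 = α × (-0.82 − 3.97).
-1.05 = -4.79 α, so α = 0.21921.

0.219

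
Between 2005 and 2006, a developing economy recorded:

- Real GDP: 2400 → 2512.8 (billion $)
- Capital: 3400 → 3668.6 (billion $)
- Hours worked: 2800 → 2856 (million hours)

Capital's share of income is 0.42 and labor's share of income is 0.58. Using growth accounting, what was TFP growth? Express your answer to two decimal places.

Real GDP growth = (2512.8 − 2400) / 2400 = 4.7%.
Capital growth = (3668.6 − 3400) / 3400 = 7.9%.
Hours worked growth = (2856 − 2800) / 2800 = 2%.
Labor's share = 1 − 0.42 = 0.58.
Capital: 0.42 × 7.9 = 3.318 pp.
Hours worked: 0.58 × 2 = 1.16 pp.
TFP growth = 4.7 − 4.478 = 0.222%.

0.22%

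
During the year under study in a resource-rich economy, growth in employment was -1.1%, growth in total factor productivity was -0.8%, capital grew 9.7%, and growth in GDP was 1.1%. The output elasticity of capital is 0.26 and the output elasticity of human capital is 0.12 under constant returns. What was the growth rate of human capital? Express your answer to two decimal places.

0.50%

Labor's share = 1 − 0.26 − 0.12 = 0.62.
gY = gA + 0.26×9.7 + 0.62×(-1.1) + 0.12×g.
0.12×g = 1.1 + 0.8 − 1.84 = 0.06.
g = 0.06 / 0.12 = 0.5%.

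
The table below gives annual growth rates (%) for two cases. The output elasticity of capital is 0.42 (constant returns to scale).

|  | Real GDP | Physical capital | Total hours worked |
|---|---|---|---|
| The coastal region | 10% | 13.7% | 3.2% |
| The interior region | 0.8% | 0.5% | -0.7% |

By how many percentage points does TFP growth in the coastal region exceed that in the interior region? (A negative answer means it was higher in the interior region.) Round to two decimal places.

1.39 percentage points

Labor's share = 1 − 0.42 = 0.58.
The coastal region: TFP = 10 − 5.754 − 1.856 = 2.39%.
The interior region: TFP = 0.8 − 0.21 + 0.406 = 0.996%.
Difference = 2.39 − (0.996) = 1.394 pp.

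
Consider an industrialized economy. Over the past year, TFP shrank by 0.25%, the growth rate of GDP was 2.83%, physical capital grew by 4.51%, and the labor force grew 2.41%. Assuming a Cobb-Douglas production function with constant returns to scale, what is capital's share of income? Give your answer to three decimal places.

α = 0.319

gY = gA + α·gK + (1−α)·gL, so gY − gA − gL = α(gK − gL).
2.83 + 0.25 − 2.41 = α × (4.51 − 2.41).
0.67 = 2.1 α, so α = 0.31905.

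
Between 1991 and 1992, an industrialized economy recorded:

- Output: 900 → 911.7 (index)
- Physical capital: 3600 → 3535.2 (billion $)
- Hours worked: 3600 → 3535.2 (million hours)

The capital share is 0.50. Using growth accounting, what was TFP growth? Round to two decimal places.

Output growth = (911.7 − 900) / 900 = 1.3%.
Physical capital growth = (3535.2 − 3600) / 3600 = -1.8%.
Hours worked growth = (3535.2 − 3600) / 3600 = -1.8%.
Labor's share = 1 − 0.5 = 0.5.
Physical capital: 0.5 × (-1.8) = -0.9 pp.
Hours worked: 0.5 × (-1.8) = -0.9 pp.
TFP growth = 1.3 + 1.8 = 3.1%.

TFP growth was 3.10%.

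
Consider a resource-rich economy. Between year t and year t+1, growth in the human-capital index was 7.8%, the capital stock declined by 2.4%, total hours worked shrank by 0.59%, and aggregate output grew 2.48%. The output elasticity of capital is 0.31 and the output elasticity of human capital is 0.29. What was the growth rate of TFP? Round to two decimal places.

Labor's share = 1 − 0.31 − 0.29 = 0.4.
The capital stock: 0.31 × (-2.4) = -0.744 pp.
The human-capital index: 0.29 × 7.8 = 2.262 pp.
Total hours worked: 0.4 × (-0.59) = -0.236 pp.
TFP growth = 2.48 − 1.282 = 1.198%.

1.20%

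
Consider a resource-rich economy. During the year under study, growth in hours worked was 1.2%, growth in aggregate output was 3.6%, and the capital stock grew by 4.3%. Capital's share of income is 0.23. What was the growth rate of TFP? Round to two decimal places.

1.69%

Labor's share = 1 − 0.23 = 0.77.
The capital stock: 0.23 × 4.3 = 0.989 pp.
Hours worked: 0.77 × 1.2 = 0.924 pp.
TFP growth = 3.6 − 1.913 = 1.687%.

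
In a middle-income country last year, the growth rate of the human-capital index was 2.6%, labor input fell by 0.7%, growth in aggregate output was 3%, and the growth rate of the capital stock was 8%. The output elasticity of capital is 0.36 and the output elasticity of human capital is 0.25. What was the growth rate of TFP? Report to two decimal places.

Labor's share = 1 − 0.36 − 0.25 = 0.39.
The capital stock: 0.36 × 8 = 2.88 pp.
The human-capital index: 0.25 × 2.6 = 0.65 pp.
Labor input: 0.39 × (-0.7) = -0.273 pp.
TFP growth = 3 − 3.257 = -0.257%.

-0.26%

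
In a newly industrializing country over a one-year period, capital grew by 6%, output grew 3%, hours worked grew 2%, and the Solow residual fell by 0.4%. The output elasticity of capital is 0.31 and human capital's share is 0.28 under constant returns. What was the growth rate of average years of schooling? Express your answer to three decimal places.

Average years of schooling growth was 2.571%.

Labor's share = 1 − 0.31 − 0.28 = 0.41.
gY = gA + 0.31×6 + 0.41×2 + 0.28×g.
0.28×g = 3 + 0.4 − 2.68 = 0.72.
g = 0.72 / 0.28 = 2.57143%.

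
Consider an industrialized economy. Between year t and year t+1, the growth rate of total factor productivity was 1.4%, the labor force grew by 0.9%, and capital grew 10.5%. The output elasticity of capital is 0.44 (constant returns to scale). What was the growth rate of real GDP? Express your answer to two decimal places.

Labor's share = 1 − 0.44 = 0.56.
Capital: 0.44 × 10.5 = 4.62 pp.
The labor force: 0.56 × 0.9 = 0.504 pp.
Output growth = 1.4 + 5.124 = 6.524%.

Real GDP grew 6.52%.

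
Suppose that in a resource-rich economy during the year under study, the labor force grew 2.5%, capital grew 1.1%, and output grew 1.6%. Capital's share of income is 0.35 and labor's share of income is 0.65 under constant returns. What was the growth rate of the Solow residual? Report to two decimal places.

Labor's share = 1 − 0.35 = 0.65.
Capital: 0.35 × 1.1 = 0.385 pp.
The labor force: 0.65 × 2.5 = 1.625 pp.
TFP growth = 1.6 − 2.01 = -0.41%.

-0.41%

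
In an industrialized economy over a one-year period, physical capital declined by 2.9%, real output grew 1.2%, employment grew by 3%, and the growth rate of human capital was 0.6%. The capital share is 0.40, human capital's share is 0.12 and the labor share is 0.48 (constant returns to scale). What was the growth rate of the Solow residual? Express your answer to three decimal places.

Labor's share = 1 − 0.4 − 0.12 = 0.48.
Physical capital: 0.4 × (-2.9) = -1.16 pp.
Human capital: 0.12 × 0.6 = 0.072 pp.
Employment: 0.48 × 3 = 1.44 pp.
TFP growth = 1.2 − 0.352 = 0.848%.

The Solow residual grew 0.848%.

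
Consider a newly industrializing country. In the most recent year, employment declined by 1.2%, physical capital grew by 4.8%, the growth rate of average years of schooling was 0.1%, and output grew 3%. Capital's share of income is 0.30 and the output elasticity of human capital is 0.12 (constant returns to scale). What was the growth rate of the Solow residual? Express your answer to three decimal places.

2.244%

Labor's share = 1 − 0.3 − 0.12 = 0.58.
Physical capital: 0.3 × 4.8 = 1.44 pp.
Average years of schooling: 0.12 × 0.1 = 0.012 pp.
Employment: 0.58 × (-1.2) = -0.696 pp.
TFP growth = 3 − 0.756 = 2.244%.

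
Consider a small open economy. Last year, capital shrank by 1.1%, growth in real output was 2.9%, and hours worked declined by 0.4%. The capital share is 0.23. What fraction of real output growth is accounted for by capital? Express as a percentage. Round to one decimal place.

Capital contributed 0.23 × (-1.1) = -0.253 pp.
Share of growth = -0.253 / 2.9 × 100 = -8.724%.

Capital accounted for -8.7% of growth.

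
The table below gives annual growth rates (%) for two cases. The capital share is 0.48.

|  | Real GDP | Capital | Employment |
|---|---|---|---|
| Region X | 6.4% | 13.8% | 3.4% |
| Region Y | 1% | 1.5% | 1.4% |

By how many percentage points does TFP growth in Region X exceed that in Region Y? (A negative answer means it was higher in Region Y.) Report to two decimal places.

-1.54 percentage points

Labor's share = 1 − 0.48 = 0.52.
Region X: TFP = 6.4 − 6.624 − 1.768 = -1.992%.
Region Y: TFP = 1 − 0.72 − 0.728 = -0.448%.
Difference = -1.992 − (-0.448) = -1.544 pp.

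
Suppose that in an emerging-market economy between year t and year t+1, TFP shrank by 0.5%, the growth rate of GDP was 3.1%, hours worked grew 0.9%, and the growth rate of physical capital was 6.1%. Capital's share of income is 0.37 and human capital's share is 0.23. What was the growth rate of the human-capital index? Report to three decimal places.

4.274%

Labor's share = 1 − 0.37 − 0.23 = 0.4.
gY = gA + 0.37×6.1 + 0.4×0.9 + 0.23×g.
0.23×g = 3.1 + 0.5 − 2.617 = 0.983.
g = 0.983 / 0.23 = 4.27391%.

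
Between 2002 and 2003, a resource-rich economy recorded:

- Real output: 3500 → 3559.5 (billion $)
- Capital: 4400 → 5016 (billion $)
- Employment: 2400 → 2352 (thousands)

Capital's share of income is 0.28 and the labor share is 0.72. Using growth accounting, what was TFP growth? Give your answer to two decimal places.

Real output growth = (3559.5 − 3500) / 3500 = 1.7%.
Capital growth = (5016 − 4400) / 4400 = 14%.
Employment growth = (2352 − 2400) / 2400 = -2%.
Labor's share = 1 − 0.28 = 0.72.
Capital: 0.28 × 14 = 3.92 pp.
Employment: 0.72 × (-2) = -1.44 pp.
TFP growth = 1.7 − 2.48 = -0.78%.

-0.78%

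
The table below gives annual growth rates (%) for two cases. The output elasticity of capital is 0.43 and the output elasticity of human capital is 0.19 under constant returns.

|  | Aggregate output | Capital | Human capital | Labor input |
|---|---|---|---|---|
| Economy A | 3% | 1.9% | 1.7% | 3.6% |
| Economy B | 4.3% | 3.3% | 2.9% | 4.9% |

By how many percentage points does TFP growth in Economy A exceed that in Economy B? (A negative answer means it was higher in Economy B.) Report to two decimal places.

Labor's share = 1 − 0.43 − 0.19 = 0.38.
Economy A: TFP = 3 − 0.817 − 0.323 − 1.368 = 0.492%.
Economy B: TFP = 4.3 − 1.419 − 0.551 − 1.862 = 0.468%.
Difference = 0.492 − (0.468) = 0.024 pp.

0.02 percentage points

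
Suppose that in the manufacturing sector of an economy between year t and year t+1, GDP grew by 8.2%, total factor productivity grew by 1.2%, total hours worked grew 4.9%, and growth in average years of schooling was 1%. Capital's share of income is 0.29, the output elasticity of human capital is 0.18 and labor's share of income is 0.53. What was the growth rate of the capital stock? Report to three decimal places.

14.562%

Labor's share = 1 − 0.29 − 0.18 = 0.53.
gY = gA + 0.18×1 + 0.53×4.9 + 0.29×g.
0.29×g = 8.2 − 1.2 − 2.777 = 4.223.
g = 4.223 / 0.29 = 14.56207%.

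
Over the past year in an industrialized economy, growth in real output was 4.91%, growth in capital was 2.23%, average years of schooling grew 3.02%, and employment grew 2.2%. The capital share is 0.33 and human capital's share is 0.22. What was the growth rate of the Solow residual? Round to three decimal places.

2.520%

Labor's share = 1 − 0.33 − 0.22 = 0.45.
Capital: 0.33 × 2.23 = 0.7359 pp.
Average years of schooling: 0.22 × 3.02 = 0.6644 pp.
Employment: 0.45 × 2.2 = 0.99 pp.
TFP growth = 4.91 − 2.3903 = 2.5197%.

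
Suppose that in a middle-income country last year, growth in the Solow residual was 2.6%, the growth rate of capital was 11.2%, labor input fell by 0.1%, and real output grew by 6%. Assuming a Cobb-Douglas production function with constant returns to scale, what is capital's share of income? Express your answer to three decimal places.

gY = gA + α·gK + (1−α)·gL, so gY − gA − gL = α(gK − gL).
6 − 2.6 + 0.1 = α × (11.2 − (-0.1)).
3.5 = 11.3 α, so α = 0.30973.

0.310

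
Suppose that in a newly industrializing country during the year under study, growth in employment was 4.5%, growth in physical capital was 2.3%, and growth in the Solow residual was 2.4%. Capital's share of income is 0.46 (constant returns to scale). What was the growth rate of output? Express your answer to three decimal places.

Labor's share = 1 − 0.46 = 0.54.
Physical capital: 0.46 × 2.3 = 1.058 pp.
Employment: 0.54 × 4.5 = 2.43 pp.
Output growth = 2.4 + 3.488 = 5.888%.

5.888%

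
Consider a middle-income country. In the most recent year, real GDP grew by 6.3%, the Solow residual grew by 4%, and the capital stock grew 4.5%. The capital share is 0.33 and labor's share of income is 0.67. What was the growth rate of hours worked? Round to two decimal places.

Hours worked grew 1.22%.

Labor's share = 1 − 0.33 = 0.67.
gY = gA + 0.33×4.5 + 0.67×g.
0.67×g = 6.3 − 4 − 1.485 = 0.815.
g = 0.815 / 0.67 = 1.2164%.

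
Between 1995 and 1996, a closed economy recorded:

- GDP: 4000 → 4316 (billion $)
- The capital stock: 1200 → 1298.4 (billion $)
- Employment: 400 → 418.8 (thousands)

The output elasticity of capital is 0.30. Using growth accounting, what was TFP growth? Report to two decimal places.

GDP growth = (4316 − 4000) / 4000 = 7.9%.
The capital stock growth = (1298.4 − 1200) / 1200 = 8.2%.
Employment growth = (418.8 − 400) / 400 = 4.7%.
Labor's share = 1 − 0.3 = 0.7.
The capital stock: 0.3 × 8.2 = 2.46 pp.
Employment: 0.7 × 4.7 = 3.29 pp.
TFP growth = 7.9 − 5.75 = 2.15%.

2.15%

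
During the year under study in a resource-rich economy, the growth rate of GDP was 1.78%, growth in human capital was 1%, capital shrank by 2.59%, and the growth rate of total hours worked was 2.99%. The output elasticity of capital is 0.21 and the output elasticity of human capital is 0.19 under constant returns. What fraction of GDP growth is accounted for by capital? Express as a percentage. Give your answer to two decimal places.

Capital contributed 0.21 × (-2.59) = -0.5439 pp.
Share of growth = -0.5439 / 1.78 × 100 = -30.5562%.

-30.56%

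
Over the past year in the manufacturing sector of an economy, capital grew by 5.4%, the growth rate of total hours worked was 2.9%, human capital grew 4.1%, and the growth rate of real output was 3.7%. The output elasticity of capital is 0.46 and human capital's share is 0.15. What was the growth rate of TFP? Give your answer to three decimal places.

Labor's share = 1 − 0.46 − 0.15 = 0.39.
Capital: 0.46 × 5.4 = 2.484 pp.
Human capital: 0.15 × 4.1 = 0.615 pp.
Total hours worked: 0.39 × 2.9 = 1.131 pp.
TFP growth = 3.7 − 4.23 = -0.53%.

-0.530%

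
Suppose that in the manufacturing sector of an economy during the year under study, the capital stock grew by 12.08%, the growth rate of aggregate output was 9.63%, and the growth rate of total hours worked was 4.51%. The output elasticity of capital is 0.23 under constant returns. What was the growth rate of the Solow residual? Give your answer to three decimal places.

Labor's share = 1 − 0.23 = 0.77.
The capital stock: 0.23 × 12.08 = 2.7784 pp.
Total hours worked: 0.77 × 4.51 = 3.4727 pp.
TFP growth = 9.63 − 6.2511 = 3.3789%.

3.379%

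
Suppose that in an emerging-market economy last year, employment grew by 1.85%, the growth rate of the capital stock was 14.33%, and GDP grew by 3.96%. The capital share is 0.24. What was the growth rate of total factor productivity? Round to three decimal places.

Labor's share = 1 − 0.24 = 0.76.
The capital stock: 0.24 × 14.33 = 3.4392 pp.
Employment: 0.76 × 1.85 = 1.406 pp.
TFP growth = 3.96 − 4.8452 = -0.8852%.

-0.885%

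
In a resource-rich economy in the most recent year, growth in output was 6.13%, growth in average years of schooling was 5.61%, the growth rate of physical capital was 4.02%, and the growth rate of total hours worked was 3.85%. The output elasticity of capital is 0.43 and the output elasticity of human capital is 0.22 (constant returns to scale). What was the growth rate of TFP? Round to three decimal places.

Labor's share = 1 − 0.43 − 0.22 = 0.35.
Physical capital: 0.43 × 4.02 = 1.7286 pp.
Average years of schooling: 0.22 × 5.61 = 1.2342 pp.
Total hours worked: 0.35 × 3.85 = 1.3475 pp.
TFP growth = 6.13 − 4.3103 = 1.8197%.

TFP growth was 1.820%.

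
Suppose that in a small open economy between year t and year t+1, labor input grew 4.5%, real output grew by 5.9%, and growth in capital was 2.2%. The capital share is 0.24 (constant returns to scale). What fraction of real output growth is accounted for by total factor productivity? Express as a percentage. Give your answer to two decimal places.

33.08%

Labor's share = 1 − 0.24 = 0.76.
Capital: 0.24 × 2.2 = 0.528 pp.
Labor input: 0.76 × 4.5 = 3.42 pp.
TFP growth = 5.9 − 3.948 = 1.952%.
TFP share of growth = 1.952 / 5.9 × 100 = 33.0847%.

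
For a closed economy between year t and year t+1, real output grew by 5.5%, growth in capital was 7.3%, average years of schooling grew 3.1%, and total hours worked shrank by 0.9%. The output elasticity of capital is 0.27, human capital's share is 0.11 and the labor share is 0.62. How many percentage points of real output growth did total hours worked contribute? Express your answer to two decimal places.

-0.56 percentage points

Labor's share = 1 − 0.27 − 0.11 = 0.62.
Contribution = share × growth = 0.62 × (-0.9) = -0.558 pp.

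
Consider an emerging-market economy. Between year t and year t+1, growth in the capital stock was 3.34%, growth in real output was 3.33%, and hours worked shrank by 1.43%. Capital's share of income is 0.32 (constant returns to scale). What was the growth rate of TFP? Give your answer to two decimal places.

Labor's share = 1 − 0.32 = 0.68.
The capital stock: 0.32 × 3.34 = 1.0688 pp.
Hours worked: 0.68 × (-1.43) = -0.9724 pp.
TFP growth = 3.33 − 0.0964 = 3.2336%.

TFP grew 3.23%.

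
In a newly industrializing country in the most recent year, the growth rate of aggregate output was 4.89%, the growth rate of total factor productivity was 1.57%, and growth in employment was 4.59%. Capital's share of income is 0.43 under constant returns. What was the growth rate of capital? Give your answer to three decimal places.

Capital grew 1.637%.

Labor's share = 1 − 0.43 = 0.57.
gY = gA + 0.57×4.59 + 0.43×g.
0.43×g = 4.89 − 1.57 − 2.6163 = 0.7037.
g = 0.7037 / 0.43 = 1.63651%.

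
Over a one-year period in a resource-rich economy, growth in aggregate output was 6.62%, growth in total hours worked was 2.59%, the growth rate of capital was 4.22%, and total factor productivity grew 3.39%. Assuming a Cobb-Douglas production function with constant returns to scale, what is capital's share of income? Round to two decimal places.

α = 0.39

gY = gA + α·gK + (1−α)·gL, so gY − gA − gL = α(gK − gL).
6.62 − 3.39 − 2.59 = α × (4.22 − 2.59).
0.64 = 1.63 α, so α = 0.3926.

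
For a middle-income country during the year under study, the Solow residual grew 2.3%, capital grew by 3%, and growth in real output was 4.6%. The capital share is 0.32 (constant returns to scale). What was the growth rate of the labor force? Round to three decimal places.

The labor force growth was 1.971%.

Labor's share = 1 − 0.32 = 0.68.
gY = gA + 0.32×3 + 0.68×g.
0.68×g = 4.6 − 2.3 − 0.96 = 1.34.
g = 1.34 / 0.68 = 1.97059%.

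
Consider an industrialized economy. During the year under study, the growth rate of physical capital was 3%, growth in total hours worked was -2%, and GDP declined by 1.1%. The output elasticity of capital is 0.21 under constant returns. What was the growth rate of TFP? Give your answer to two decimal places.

-0.15%

Labor's share = 1 − 0.21 = 0.79.
Physical capital: 0.21 × 3 = 0.63 pp.
Total hours worked: 0.79 × (-2) = -1.58 pp.
TFP growth = -1.1 + 0.95 = -0.15%.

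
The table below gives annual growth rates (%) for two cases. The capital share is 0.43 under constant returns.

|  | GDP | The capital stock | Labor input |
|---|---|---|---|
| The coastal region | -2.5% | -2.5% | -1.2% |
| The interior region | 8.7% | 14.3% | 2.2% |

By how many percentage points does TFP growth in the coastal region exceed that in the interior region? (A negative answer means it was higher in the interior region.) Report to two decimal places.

-2.04 percentage points

Labor's share = 1 − 0.43 = 0.57.
The coastal region: TFP = -2.5 + 1.075 + 0.684 = -0.741%.
The interior region: TFP = 8.7 − 6.149 − 1.254 = 1.297%.
Difference = -0.741 − (1.297) = -2.038 pp.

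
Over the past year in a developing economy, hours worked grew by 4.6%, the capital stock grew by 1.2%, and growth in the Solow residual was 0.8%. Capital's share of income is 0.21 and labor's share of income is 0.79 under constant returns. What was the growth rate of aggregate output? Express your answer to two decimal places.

Labor's share = 1 − 0.21 = 0.79.
The capital stock: 0.21 × 1.2 = 0.252 pp.
Hours worked: 0.79 × 4.6 = 3.634 pp.
Output growth = 0.8 + 3.886 = 4.686%.

Aggregate output grew 4.69%.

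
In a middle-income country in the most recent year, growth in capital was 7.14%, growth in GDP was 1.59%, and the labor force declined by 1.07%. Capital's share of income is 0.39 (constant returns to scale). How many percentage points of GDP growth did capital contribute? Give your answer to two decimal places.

2.78 pp

Contribution = share × growth = 0.39 × 7.14 = 2.7846 pp.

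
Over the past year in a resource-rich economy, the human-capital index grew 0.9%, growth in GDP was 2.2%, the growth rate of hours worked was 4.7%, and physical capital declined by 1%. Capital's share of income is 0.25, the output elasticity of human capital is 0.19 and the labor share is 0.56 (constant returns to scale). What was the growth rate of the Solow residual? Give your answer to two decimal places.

Labor's share = 1 − 0.25 − 0.19 = 0.56.
Physical capital: 0.25 × (-1) = -0.25 pp.
The human-capital index: 0.19 × 0.9 = 0.171 pp.
Hours worked: 0.56 × 4.7 = 2.632 pp.
TFP growth = 2.2 − 2.553 = -0.353%.

-0.35%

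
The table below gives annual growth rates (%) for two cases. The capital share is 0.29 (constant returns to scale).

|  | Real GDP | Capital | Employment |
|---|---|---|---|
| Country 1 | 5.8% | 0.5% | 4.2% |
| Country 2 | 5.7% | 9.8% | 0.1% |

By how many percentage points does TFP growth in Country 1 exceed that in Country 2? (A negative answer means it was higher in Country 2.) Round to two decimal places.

-0.11 percentage points

Labor's share = 1 − 0.29 = 0.71.
Country 1: TFP = 5.8 − 0.145 − 2.982 = 2.673%.
Country 2: TFP = 5.7 − 2.842 − 0.071 = 2.787%.
Difference = 2.673 − (2.787) = -0.114 pp.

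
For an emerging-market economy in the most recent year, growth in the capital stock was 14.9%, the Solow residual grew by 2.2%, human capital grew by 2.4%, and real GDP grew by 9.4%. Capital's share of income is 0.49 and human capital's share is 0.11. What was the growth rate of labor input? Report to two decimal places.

Labor's share = 1 − 0.49 − 0.11 = 0.4.
gY = gA + 0.49×14.9 + 0.11×2.4 + 0.4×g.
0.4×g = 9.4 − 2.2 − 7.565 = -0.365.
g = -0.365 / 0.4 = -0.9125%.

-0.91%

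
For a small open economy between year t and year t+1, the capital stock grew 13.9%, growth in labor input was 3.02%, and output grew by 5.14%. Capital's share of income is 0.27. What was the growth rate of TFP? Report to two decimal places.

Labor's share = 1 − 0.27 = 0.73.
The capital stock: 0.27 × 13.9 = 3.753 pp.
Labor input: 0.73 × 3.02 = 2.2046 pp.
TFP growth = 5.14 − 5.9576 = -0.8176%.

-0.82%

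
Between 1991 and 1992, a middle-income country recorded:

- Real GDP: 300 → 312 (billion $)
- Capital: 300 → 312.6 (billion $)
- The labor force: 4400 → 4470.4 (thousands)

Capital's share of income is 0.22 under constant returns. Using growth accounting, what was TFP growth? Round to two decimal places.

TFP grew 1.83%.

Real GDP growth = (312 − 300) / 300 = 4%.
Capital growth = (312.6 − 300) / 300 = 4.2%.
The labor force growth = (4470.4 − 4400) / 4400 = 1.6%.
Labor's share = 1 − 0.22 = 0.78.
Capital: 0.22 × 4.2 = 0.924 pp.
The labor force: 0.78 × 1.6 = 1.248 pp.
TFP growth = 4 − 2.172 = 1.828%.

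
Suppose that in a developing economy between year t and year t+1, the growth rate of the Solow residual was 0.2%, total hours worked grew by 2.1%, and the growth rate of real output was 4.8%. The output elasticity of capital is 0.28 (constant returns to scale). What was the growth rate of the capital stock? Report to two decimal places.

Labor's share = 1 − 0.28 = 0.72.
gY = gA + 0.72×2.1 + 0.28×g.
0.28×g = 4.8 − 0.2 − 1.512 = 3.088.
g = 3.088 / 0.28 = 11.0286%.

11.03%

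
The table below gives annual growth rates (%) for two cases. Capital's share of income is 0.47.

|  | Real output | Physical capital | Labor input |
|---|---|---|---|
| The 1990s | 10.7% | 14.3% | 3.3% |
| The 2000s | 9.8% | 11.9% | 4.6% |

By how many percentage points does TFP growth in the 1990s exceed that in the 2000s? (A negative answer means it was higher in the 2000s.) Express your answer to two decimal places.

Labor's share = 1 − 0.47 = 0.53.
The 1990s: TFP = 10.7 − 6.721 − 1.749 = 2.23%.
The 2000s: TFP = 9.8 − 5.593 − 2.438 = 1.769%.
Difference = 2.23 − (1.769) = 0.461 pp.

0.46 percentage points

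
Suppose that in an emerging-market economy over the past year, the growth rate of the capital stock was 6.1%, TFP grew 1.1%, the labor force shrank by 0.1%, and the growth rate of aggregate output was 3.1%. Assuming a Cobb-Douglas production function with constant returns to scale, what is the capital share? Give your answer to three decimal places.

gY = gA + α·gK + (1−α)·gL, so gY − gA − gL = α(gK − gL).
3.1 − 1.1 + 0.1 = α × (6.1 − (-0.1)).
2.1 = 6.2 α, so α = 0.33871.

0.339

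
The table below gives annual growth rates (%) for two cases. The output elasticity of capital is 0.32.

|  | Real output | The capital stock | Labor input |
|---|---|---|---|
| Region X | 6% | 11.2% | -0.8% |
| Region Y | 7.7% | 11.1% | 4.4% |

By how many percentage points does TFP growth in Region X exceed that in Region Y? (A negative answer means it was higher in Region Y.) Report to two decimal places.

Labor's share = 1 − 0.32 = 0.68.
Region X: TFP = 6 − 3.584 + 0.544 = 2.96%.
Region Y: TFP = 7.7 − 3.552 − 2.992 = 1.156%.
Difference = 2.96 − (1.156) = 1.804 pp.

1.80 percentage points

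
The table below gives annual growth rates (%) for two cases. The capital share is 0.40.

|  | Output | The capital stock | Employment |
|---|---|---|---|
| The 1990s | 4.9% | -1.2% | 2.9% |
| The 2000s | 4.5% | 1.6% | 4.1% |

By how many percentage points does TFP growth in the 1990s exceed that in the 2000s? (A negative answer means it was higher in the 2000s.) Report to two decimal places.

2.24 percentage points

Labor's share = 1 − 0.4 = 0.6.
The 1990s: TFP = 4.9 + 0.48 − 1.74 = 3.64%.
The 2000s: TFP = 4.5 − 0.64 − 2.46 = 1.4%.
Difference = 3.64 − (1.4) = 2.24 pp.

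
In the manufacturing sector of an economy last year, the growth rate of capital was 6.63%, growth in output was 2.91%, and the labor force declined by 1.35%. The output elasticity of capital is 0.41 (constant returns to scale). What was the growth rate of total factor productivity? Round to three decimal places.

0.988%

Labor's share = 1 − 0.41 = 0.59.
Capital: 0.41 × 6.63 = 2.7183 pp.
The labor force: 0.59 × (-1.35) = -0.7965 pp.
TFP growth = 2.91 − 1.9218 = 0.9882%.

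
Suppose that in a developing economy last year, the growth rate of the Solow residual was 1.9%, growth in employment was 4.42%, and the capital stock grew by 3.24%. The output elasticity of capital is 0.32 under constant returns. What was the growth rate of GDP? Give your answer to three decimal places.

5.942%

Labor's share = 1 − 0.32 = 0.68.
The capital stock: 0.32 × 3.24 = 1.0368 pp.
Employment: 0.68 × 4.42 = 3.0056 pp.
Output growth = 1.9 + 4.0424 = 5.9424%.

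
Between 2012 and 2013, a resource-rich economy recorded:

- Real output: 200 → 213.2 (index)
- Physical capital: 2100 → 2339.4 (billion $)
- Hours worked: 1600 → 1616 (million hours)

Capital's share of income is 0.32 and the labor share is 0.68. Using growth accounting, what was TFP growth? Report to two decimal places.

TFP grew 2.27%.

Real output growth = (213.2 − 200) / 200 = 6.6%.
Physical capital growth = (2339.4 − 2100) / 2100 = 11.4%.
Hours worked growth = (1616 − 1600) / 1600 = 1%.
Labor's share = 1 − 0.32 = 0.68.
Physical capital: 0.32 × 11.4 = 3.648 pp.
Hours worked: 0.68 × 1 = 0.68 pp.
TFP growth = 6.6 − 4.328 = 2.272%.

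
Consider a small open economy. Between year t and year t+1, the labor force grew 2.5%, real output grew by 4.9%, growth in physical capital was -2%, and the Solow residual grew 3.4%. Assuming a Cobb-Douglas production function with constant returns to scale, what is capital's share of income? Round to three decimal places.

0.222

gY = gA + α·gK + (1−α)·gL, so gY − gA − gL = α(gK − gL).
4.9 − 3.4 − 2.5 = α × (-2 − 2.5).
-1 = -4.5 α, so α = 0.22222.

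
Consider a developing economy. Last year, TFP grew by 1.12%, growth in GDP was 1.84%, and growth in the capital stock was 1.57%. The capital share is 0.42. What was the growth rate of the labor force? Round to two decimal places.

The labor force growth was 0.10%.

Labor's share = 1 − 0.42 = 0.58.
gY = gA + 0.42×1.57 + 0.58×g.
0.58×g = 1.84 − 1.12 − 0.6594 = 0.0606.
g = 0.0606 / 0.58 = 0.1045%.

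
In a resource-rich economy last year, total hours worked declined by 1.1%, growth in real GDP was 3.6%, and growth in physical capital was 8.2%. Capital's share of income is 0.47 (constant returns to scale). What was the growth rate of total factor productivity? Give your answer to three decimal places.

0.329%

Labor's share = 1 − 0.47 = 0.53.
Physical capital: 0.47 × 8.2 = 3.854 pp.
Total hours worked: 0.53 × (-1.1) = -0.583 pp.
TFP growth = 3.6 − 3.271 = 0.329%.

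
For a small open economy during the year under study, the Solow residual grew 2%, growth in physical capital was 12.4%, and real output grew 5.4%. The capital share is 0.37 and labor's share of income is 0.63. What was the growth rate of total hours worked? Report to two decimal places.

Labor's share = 1 − 0.37 = 0.63.
gY = gA + 0.37×12.4 + 0.63×g.
0.63×g = 5.4 − 2 − 4.588 = -1.188.
g = -1.188 / 0.63 = -1.8857%.

-1.89%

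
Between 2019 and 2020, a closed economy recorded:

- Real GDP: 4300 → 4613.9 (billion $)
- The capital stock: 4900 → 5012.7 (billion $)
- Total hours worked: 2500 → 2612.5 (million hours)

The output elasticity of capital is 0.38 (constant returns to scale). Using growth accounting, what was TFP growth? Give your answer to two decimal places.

TFP grew 3.64%.

Real GDP growth = (4613.9 − 4300) / 4300 = 7.3%.
The capital stock growth = (5012.7 − 4900) / 4900 = 2.3%.
Total hours worked growth = (2612.5 − 2500) / 2500 = 4.5%.
Labor's share = 1 − 0.38 = 0.62.
The capital stock: 0.38 × 2.3 = 0.874 pp.
Total hours worked: 0.62 × 4.5 = 2.79 pp.
TFP growth = 7.3 − 3.664 = 3.636%.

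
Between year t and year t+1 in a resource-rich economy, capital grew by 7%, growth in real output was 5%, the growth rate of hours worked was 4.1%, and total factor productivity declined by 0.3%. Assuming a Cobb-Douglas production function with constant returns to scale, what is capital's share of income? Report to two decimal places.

gY = gA + α·gK + (1−α)·gL, so gY − gA − gL = α(gK − gL).
5 + 0.3 − 4.1 = α × (7 − 4.1).
1.2 = 2.9 α, so α = 0.4138.

0.41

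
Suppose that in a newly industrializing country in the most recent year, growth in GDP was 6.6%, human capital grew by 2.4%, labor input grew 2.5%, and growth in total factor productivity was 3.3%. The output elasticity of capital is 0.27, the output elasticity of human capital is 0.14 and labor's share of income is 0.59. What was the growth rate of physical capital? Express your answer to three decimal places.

Labor's share = 1 − 0.27 − 0.14 = 0.59.
gY = gA + 0.14×2.4 + 0.59×2.5 + 0.27×g.
0.27×g = 6.6 − 3.3 − 1.811 = 1.489.
g = 1.489 / 0.27 = 5.51481%.

5.515%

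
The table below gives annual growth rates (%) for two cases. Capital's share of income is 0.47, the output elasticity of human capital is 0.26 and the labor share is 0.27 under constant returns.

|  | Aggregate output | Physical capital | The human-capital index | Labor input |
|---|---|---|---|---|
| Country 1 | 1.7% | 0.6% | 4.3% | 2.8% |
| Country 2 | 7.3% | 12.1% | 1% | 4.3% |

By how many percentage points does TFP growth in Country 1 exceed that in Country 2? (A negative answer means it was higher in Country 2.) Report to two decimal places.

-0.65 percentage points

Labor's share = 1 − 0.47 − 0.26 = 0.27.
Country 1: TFP = 1.7 − 0.282 − 1.118 − 0.756 = -0.456%.
Country 2: TFP = 7.3 − 5.687 − 0.26 − 1.161 = 0.192%.
Difference = -0.456 − (0.192) = -0.648 pp.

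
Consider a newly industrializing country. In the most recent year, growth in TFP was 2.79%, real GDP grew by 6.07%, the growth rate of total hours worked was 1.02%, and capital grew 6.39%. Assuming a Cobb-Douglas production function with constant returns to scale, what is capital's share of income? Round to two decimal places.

gY = gA + α·gK + (1−α)·gL, so gY − gA − gL = α(gK − gL).
6.07 − 2.79 − 1.02 = α × (6.39 − 1.02).
2.26 = 5.37 α, so α = 0.4209.

α = 0.42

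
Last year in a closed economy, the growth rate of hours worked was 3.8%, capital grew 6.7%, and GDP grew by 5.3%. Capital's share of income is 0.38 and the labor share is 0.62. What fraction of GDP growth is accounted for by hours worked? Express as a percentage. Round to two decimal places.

Labor's share = 1 − 0.38 = 0.62.
Hours worked contributed 0.62 × 3.8 = 2.356 pp.
Share of growth = 2.356 / 5.3 × 100 = 44.4528%.

Hours worked accounted for 44.45% of growth.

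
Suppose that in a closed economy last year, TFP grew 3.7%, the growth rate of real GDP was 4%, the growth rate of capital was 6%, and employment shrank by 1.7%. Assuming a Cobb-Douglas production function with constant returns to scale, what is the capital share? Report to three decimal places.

The capital share is 0.260.

gY = gA + α·gK + (1−α)·gL, so gY − gA − gL = α(gK − gL).
4 − 3.7 + 1.7 = α × (6 − (-1.7)).
2 = 7.7 α, so α = 0.25974.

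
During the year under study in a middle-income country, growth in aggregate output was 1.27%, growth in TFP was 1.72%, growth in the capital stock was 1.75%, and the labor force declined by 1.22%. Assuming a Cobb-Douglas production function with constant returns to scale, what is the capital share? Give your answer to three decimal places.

The capital share is 0.259.

gY = gA + α·gK + (1−α)·gL, so gY − gA − gL = α(gK − gL).
1.27 − 1.72 + 1.22 = α × (1.75 − (-1.22)).
0.77 = 2.97 α, so α = 0.25926.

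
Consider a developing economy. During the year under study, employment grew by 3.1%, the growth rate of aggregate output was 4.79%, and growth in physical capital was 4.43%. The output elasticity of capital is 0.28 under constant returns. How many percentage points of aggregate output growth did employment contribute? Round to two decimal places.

2.23 pp

Labor's share = 1 − 0.28 = 0.72.
Contribution = share × growth = 0.72 × 3.1 = 2.232 pp.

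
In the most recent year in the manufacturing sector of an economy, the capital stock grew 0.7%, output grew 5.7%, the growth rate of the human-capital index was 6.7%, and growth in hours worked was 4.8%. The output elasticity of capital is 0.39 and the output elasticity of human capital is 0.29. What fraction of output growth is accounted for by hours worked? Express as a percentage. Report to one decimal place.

Labor's share = 1 − 0.39 − 0.29 = 0.32.
Hours worked contributed 0.32 × 4.8 = 1.536 pp.
Share of growth = 1.536 / 5.7 × 100 = 26.947%.

Hours worked accounted for 26.9% of growth.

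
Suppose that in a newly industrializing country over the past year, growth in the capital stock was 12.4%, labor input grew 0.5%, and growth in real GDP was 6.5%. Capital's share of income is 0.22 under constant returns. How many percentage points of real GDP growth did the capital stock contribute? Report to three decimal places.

2.728 percentage points

Contribution = share × growth = 0.22 × 12.4 = 2.728 pp.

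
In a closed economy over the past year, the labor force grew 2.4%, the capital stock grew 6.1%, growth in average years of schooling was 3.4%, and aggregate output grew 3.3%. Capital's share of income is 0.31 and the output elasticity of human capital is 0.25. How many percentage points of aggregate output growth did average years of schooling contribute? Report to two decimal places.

0.85 pp

Contribution = share × growth = 0.25 × 3.4 = 0.85 pp.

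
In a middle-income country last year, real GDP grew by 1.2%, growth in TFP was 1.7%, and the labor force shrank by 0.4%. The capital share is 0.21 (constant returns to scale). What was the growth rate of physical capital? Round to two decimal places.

-0.88%

Labor's share = 1 − 0.21 = 0.79.
gY = gA + 0.79×(-0.4) + 0.21×g.
0.21×g = 1.2 − 1.7 + 0.316 = -0.184.
g = -0.184 / 0.21 = -0.8762%.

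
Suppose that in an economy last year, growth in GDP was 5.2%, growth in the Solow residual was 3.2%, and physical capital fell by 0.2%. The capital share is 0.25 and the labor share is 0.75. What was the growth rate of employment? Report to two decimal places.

Employment growth was 2.73%.

Labor's share = 1 − 0.25 = 0.75.
gY = gA + 0.25×(-0.2) + 0.75×g.
0.75×g = 5.2 − 3.2 + 0.05 = 2.05.
g = 2.05 / 0.75 = 2.7333%.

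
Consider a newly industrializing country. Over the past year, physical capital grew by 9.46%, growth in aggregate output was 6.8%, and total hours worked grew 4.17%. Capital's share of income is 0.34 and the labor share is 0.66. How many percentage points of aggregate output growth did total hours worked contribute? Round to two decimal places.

Labor's share = 1 − 0.34 = 0.66.
Contribution = share × growth = 0.66 × 4.17 = 2.7522 pp.

2.75 pp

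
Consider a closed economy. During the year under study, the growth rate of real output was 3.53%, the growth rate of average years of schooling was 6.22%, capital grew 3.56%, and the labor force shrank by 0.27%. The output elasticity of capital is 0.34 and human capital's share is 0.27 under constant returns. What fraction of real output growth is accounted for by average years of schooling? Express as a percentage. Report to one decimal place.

47.6%

Average years of schooling contributed 0.27 × 6.22 = 1.6794 pp.
Share of growth = 1.6794 / 3.53 × 100 = 47.575%.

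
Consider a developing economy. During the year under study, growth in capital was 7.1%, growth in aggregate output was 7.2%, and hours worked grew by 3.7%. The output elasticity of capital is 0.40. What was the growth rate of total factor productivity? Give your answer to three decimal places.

Total factor productivity grew 2.140%.

Labor's share = 1 − 0.4 = 0.6.
Capital: 0.4 × 7.1 = 2.84 pp.
Hours worked: 0.6 × 3.7 = 2.22 pp.
TFP growth = 7.2 − 5.06 = 2.14%.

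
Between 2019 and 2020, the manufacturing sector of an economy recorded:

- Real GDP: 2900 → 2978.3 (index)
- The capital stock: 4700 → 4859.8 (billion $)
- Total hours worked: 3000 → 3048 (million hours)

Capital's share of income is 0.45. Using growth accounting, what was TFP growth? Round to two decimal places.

TFP grew 0.29%.

Real GDP growth = (2978.3 − 2900) / 2900 = 2.7%.
The capital stock growth = (4859.8 − 4700) / 4700 = 3.4%.
Total hours worked growth = (3048 − 3000) / 3000 = 1.6%.
Labor's share = 1 − 0.45 = 0.55.
The capital stock: 0.45 × 3.4 = 1.53 pp.
Total hours worked: 0.55 × 1.6 = 0.88 pp.
TFP growth = 2.7 − 2.41 = 0.29%.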